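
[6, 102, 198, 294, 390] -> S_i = 6 + 96*i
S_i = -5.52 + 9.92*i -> [-5.52, 4.4, 14.32, 24.24, 34.16]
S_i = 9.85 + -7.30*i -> [9.85, 2.55, -4.75, -12.05, -19.35]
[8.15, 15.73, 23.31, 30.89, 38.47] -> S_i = 8.15 + 7.58*i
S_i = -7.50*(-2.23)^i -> [-7.5, 16.73, -37.3, 83.17, -185.47]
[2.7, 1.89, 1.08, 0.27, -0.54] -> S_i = 2.70 + -0.81*i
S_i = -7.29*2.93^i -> [-7.29, -21.36, -62.58, -183.37, -537.28]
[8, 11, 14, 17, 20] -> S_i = 8 + 3*i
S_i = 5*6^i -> [5, 30, 180, 1080, 6480]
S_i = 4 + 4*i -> [4, 8, 12, 16, 20]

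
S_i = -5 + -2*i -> [-5, -7, -9, -11, -13]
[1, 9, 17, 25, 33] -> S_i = 1 + 8*i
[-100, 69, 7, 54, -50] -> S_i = Random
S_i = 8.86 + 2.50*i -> [8.86, 11.36, 13.86, 16.36, 18.86]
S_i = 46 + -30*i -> [46, 16, -14, -44, -74]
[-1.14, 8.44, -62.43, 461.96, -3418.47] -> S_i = -1.14*(-7.40)^i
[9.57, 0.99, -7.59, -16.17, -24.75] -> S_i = 9.57 + -8.58*i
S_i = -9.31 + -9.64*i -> [-9.31, -18.95, -28.59, -38.23, -47.87]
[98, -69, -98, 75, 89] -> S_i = Random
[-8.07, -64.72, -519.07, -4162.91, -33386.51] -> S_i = -8.07*8.02^i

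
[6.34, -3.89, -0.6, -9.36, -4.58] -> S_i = Random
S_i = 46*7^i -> [46, 322, 2254, 15778, 110446]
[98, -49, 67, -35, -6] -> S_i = Random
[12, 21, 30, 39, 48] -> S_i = 12 + 9*i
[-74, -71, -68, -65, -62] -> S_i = -74 + 3*i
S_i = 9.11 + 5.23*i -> [9.11, 14.34, 19.57, 24.8, 30.03]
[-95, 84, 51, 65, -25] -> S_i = Random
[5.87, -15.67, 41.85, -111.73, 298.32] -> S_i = 5.87*(-2.67)^i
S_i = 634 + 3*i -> [634, 637, 640, 643, 646]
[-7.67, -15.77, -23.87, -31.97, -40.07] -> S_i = -7.67 + -8.10*i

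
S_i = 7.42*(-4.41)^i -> [7.42, -32.72, 144.3, -636.38, 2806.46]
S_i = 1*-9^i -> [1, -9, 81, -729, 6561]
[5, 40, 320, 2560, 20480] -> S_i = 5*8^i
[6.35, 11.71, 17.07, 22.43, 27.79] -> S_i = 6.35 + 5.36*i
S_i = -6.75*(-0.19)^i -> [-6.75, 1.28, -0.24, 0.05, -0.01]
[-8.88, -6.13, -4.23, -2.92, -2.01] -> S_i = -8.88*0.69^i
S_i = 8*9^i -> [8, 72, 648, 5832, 52488]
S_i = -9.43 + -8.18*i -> [-9.43, -17.61, -25.79, -33.97, -42.15]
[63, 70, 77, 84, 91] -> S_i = 63 + 7*i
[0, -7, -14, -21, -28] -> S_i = 0 + -7*i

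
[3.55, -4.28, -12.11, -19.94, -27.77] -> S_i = 3.55 + -7.83*i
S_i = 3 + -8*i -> [3, -5, -13, -21, -29]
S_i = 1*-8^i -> [1, -8, 64, -512, 4096]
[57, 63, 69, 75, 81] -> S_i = 57 + 6*i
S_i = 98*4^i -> [98, 392, 1568, 6272, 25088]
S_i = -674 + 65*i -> [-674, -609, -544, -479, -414]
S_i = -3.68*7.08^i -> [-3.68, -26.05, -184.47, -1306.01, -9246.57]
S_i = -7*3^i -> [-7, -21, -63, -189, -567]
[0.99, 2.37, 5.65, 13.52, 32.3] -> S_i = 0.99*2.39^i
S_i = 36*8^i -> [36, 288, 2304, 18432, 147456]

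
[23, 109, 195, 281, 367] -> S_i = 23 + 86*i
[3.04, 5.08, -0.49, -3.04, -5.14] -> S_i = Random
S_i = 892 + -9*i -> [892, 883, 874, 865, 856]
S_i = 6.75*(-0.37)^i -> [6.75, -2.5, 0.92, -0.34, 0.13]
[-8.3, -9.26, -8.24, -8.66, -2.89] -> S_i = Random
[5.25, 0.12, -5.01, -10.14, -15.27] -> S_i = 5.25 + -5.13*i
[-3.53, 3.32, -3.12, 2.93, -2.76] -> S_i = -3.53*(-0.94)^i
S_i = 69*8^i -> [69, 552, 4416, 35328, 282624]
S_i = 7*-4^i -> [7, -28, 112, -448, 1792]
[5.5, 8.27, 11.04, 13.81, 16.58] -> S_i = 5.50 + 2.77*i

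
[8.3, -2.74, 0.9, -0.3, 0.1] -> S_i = 8.30*(-0.33)^i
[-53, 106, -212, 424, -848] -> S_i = -53*-2^i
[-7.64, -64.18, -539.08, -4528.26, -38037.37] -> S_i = -7.64*8.40^i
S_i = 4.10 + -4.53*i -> [4.1, -0.43, -4.96, -9.49, -14.02]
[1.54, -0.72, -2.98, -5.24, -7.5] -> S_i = 1.54 + -2.26*i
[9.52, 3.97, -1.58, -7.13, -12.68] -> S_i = 9.52 + -5.55*i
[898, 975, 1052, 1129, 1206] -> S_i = 898 + 77*i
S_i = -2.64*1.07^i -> [-2.64, -2.82, -3.02, -3.23, -3.46]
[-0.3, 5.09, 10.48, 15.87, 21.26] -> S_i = -0.30 + 5.39*i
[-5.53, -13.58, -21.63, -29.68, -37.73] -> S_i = -5.53 + -8.05*i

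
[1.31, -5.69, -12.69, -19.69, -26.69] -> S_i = 1.31 + -7.00*i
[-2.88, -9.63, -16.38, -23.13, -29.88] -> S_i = -2.88 + -6.75*i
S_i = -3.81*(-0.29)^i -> [-3.81, 1.1, -0.32, 0.09, -0.03]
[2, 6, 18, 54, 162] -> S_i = 2*3^i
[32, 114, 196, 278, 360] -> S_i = 32 + 82*i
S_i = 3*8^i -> [3, 24, 192, 1536, 12288]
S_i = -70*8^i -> [-70, -560, -4480, -35840, -286720]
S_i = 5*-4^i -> [5, -20, 80, -320, 1280]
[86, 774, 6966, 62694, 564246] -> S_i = 86*9^i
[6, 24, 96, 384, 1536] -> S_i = 6*4^i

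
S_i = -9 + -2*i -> [-9, -11, -13, -15, -17]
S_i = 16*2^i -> [16, 32, 64, 128, 256]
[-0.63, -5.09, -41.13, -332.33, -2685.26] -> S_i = -0.63*8.08^i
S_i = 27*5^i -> [27, 135, 675, 3375, 16875]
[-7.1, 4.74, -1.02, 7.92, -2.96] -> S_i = Random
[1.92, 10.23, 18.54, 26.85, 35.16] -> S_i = 1.92 + 8.31*i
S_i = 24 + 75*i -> [24, 99, 174, 249, 324]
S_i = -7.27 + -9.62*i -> [-7.27, -16.89, -26.51, -36.13, -45.75]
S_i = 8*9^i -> [8, 72, 648, 5832, 52488]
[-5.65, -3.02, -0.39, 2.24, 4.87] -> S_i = -5.65 + 2.63*i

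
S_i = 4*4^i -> [4, 16, 64, 256, 1024]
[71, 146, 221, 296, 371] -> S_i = 71 + 75*i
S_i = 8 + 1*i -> [8, 9, 10, 11, 12]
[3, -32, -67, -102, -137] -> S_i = 3 + -35*i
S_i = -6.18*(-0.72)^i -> [-6.18, 4.45, -3.2, 2.31, -1.66]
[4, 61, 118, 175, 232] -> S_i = 4 + 57*i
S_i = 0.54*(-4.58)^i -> [0.54, -2.47, 11.33, -51.88, 237.61]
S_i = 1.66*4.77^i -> [1.66, 7.92, 37.77, 180.16, 859.37]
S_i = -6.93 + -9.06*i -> [-6.93, -15.99, -25.05, -34.11, -43.17]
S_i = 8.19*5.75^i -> [8.19, 47.09, 270.78, 1557.0, 8952.73]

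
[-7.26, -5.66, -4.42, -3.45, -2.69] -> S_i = -7.26*0.78^i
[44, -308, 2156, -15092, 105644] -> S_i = 44*-7^i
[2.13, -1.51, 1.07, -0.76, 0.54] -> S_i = 2.13*(-0.71)^i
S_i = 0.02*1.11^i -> [0.02, 0.02, 0.02, 0.03, 0.03]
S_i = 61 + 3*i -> [61, 64, 67, 70, 73]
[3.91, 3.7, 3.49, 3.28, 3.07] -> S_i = 3.91 + -0.21*i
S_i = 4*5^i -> [4, 20, 100, 500, 2500]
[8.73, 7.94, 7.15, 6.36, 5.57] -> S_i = 8.73 + -0.79*i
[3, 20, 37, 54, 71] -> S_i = 3 + 17*i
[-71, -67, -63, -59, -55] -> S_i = -71 + 4*i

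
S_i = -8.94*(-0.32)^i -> [-8.94, 2.86, -0.92, 0.29, -0.09]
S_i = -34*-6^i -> [-34, 204, -1224, 7344, -44064]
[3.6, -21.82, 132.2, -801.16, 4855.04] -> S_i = 3.60*(-6.06)^i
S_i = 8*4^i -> [8, 32, 128, 512, 2048]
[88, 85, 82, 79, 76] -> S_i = 88 + -3*i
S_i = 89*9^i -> [89, 801, 7209, 64881, 583929]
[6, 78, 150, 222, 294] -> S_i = 6 + 72*i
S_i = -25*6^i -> [-25, -150, -900, -5400, -32400]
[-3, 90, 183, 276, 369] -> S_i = -3 + 93*i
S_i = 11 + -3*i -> [11, 8, 5, 2, -1]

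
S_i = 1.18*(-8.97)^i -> [1.18, -10.58, 94.94, -851.65, 7639.27]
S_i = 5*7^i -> [5, 35, 245, 1715, 12005]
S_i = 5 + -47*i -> [5, -42, -89, -136, -183]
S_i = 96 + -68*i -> [96, 28, -40, -108, -176]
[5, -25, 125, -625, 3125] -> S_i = 5*-5^i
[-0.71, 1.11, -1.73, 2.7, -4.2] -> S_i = -0.71*(-1.56)^i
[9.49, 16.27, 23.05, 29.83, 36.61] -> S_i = 9.49 + 6.78*i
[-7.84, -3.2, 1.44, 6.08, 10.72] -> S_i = -7.84 + 4.64*i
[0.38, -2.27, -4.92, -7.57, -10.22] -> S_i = 0.38 + -2.65*i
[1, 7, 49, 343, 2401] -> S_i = 1*7^i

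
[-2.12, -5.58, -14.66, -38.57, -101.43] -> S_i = -2.12*2.63^i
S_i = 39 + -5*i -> [39, 34, 29, 24, 19]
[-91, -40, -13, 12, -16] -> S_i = Random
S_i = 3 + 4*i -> [3, 7, 11, 15, 19]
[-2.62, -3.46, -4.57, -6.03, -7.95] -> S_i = -2.62*1.32^i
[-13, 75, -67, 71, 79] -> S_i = Random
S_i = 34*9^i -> [34, 306, 2754, 24786, 223074]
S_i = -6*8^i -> [-6, -48, -384, -3072, -24576]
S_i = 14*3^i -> [14, 42, 126, 378, 1134]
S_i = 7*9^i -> [7, 63, 567, 5103, 45927]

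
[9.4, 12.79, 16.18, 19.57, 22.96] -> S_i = 9.40 + 3.39*i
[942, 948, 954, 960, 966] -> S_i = 942 + 6*i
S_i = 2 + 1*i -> [2, 3, 4, 5, 6]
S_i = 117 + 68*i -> [117, 185, 253, 321, 389]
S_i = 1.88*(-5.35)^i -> [1.88, -10.06, 53.81, -287.89, 1540.19]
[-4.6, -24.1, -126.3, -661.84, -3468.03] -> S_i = -4.60*5.24^i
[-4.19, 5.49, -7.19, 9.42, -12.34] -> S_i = -4.19*(-1.31)^i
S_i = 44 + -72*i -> [44, -28, -100, -172, -244]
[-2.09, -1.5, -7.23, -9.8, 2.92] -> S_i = Random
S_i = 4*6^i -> [4, 24, 144, 864, 5184]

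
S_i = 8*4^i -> [8, 32, 128, 512, 2048]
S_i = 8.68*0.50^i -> [8.68, 4.34, 2.17, 1.08, 0.54]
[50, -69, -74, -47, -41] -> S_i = Random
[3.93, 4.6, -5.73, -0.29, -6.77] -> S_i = Random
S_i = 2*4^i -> [2, 8, 32, 128, 512]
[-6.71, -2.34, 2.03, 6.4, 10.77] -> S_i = -6.71 + 4.37*i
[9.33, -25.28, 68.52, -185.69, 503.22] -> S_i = 9.33*(-2.71)^i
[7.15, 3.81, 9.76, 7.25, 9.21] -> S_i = Random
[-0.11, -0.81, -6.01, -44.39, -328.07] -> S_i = -0.11*7.39^i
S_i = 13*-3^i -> [13, -39, 117, -351, 1053]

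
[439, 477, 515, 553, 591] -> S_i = 439 + 38*i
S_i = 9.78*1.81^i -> [9.78, 17.7, 32.04, 57.99, 104.97]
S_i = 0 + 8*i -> [0, 8, 16, 24, 32]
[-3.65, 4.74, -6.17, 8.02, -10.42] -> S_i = -3.65*(-1.30)^i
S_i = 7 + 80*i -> [7, 87, 167, 247, 327]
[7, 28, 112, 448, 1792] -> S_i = 7*4^i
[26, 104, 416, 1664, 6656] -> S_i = 26*4^i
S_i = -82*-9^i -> [-82, 738, -6642, 59778, -538002]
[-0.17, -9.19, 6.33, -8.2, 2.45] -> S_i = Random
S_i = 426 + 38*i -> [426, 464, 502, 540, 578]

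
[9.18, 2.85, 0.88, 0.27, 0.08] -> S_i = 9.18*0.31^i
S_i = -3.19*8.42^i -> [-3.19, -26.86, -226.16, -1904.26, -16033.9]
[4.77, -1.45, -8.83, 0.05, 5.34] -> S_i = Random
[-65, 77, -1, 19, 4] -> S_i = Random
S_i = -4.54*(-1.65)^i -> [-4.54, 7.49, -12.36, 20.39, -33.65]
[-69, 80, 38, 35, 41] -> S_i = Random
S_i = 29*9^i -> [29, 261, 2349, 21141, 190269]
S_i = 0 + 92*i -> [0, 92, 184, 276, 368]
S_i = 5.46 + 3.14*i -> [5.46, 8.6, 11.74, 14.88, 18.02]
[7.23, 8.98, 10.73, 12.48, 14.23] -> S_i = 7.23 + 1.75*i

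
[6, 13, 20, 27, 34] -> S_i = 6 + 7*i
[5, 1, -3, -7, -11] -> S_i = 5 + -4*i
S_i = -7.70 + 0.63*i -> [-7.7, -7.07, -6.44, -5.81, -5.18]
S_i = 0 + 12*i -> [0, 12, 24, 36, 48]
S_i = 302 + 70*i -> [302, 372, 442, 512, 582]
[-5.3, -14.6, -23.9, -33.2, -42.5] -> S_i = -5.30 + -9.30*i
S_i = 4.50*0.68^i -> [4.5, 3.06, 2.08, 1.41, 0.96]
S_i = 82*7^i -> [82, 574, 4018, 28126, 196882]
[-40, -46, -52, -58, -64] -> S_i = -40 + -6*i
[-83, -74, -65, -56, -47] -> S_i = -83 + 9*i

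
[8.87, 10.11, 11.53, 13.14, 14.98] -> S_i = 8.87*1.14^i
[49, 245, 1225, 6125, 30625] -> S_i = 49*5^i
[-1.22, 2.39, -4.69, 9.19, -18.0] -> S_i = -1.22*(-1.96)^i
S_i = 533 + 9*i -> [533, 542, 551, 560, 569]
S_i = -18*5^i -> [-18, -90, -450, -2250, -11250]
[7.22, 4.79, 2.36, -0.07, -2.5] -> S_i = 7.22 + -2.43*i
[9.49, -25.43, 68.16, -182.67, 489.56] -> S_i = 9.49*(-2.68)^i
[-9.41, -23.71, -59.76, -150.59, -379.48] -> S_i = -9.41*2.52^i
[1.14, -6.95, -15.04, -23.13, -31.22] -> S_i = 1.14 + -8.09*i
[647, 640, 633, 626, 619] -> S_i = 647 + -7*i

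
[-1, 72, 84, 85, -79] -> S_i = Random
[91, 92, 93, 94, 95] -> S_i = 91 + 1*i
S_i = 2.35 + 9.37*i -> [2.35, 11.72, 21.09, 30.46, 39.83]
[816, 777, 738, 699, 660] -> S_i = 816 + -39*i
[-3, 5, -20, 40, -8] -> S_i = Random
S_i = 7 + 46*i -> [7, 53, 99, 145, 191]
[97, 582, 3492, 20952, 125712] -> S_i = 97*6^i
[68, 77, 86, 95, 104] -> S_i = 68 + 9*i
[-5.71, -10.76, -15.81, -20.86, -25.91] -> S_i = -5.71 + -5.05*i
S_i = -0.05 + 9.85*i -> [-0.05, 9.8, 19.65, 29.5, 39.35]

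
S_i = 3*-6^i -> [3, -18, 108, -648, 3888]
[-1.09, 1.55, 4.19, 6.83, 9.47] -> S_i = -1.09 + 2.64*i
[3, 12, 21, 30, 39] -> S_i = 3 + 9*i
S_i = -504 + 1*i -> [-504, -503, -502, -501, -500]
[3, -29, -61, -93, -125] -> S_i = 3 + -32*i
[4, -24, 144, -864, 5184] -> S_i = 4*-6^i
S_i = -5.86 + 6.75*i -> [-5.86, 0.89, 7.64, 14.39, 21.14]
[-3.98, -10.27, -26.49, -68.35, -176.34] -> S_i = -3.98*2.58^i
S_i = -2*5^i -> [-2, -10, -50, -250, -1250]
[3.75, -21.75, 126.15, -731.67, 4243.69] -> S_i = 3.75*(-5.80)^i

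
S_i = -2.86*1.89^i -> [-2.86, -5.41, -10.22, -19.31, -36.49]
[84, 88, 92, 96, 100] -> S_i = 84 + 4*i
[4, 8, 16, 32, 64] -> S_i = 4*2^i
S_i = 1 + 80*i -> [1, 81, 161, 241, 321]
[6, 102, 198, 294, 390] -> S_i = 6 + 96*i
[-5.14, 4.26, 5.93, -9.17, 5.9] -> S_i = Random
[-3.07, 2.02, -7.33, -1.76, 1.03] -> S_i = Random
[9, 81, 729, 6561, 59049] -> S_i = 9*9^i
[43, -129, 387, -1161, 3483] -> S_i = 43*-3^i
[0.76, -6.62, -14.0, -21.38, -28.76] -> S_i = 0.76 + -7.38*i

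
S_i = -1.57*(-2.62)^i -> [-1.57, 4.11, -10.78, 28.24, -73.98]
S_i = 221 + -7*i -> [221, 214, 207, 200, 193]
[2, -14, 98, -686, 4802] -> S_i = 2*-7^i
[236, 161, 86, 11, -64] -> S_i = 236 + -75*i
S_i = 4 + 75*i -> [4, 79, 154, 229, 304]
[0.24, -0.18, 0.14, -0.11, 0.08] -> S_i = 0.24*(-0.77)^i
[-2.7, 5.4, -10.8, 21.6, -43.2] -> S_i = -2.70*(-2.00)^i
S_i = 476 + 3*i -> [476, 479, 482, 485, 488]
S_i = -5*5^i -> [-5, -25, -125, -625, -3125]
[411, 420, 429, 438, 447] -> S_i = 411 + 9*i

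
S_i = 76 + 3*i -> [76, 79, 82, 85, 88]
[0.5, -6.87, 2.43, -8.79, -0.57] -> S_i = Random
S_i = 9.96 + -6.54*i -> [9.96, 3.42, -3.12, -9.66, -16.2]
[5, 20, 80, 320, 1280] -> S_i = 5*4^i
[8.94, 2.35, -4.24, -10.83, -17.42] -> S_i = 8.94 + -6.59*i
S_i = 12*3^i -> [12, 36, 108, 324, 972]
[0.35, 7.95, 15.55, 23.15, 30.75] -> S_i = 0.35 + 7.60*i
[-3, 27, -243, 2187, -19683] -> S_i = -3*-9^i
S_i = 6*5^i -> [6, 30, 150, 750, 3750]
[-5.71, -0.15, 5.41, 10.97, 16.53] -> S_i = -5.71 + 5.56*i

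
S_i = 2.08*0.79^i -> [2.08, 1.64, 1.3, 1.03, 0.81]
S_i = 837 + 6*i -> [837, 843, 849, 855, 861]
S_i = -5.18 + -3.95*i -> [-5.18, -9.13, -13.08, -17.03, -20.98]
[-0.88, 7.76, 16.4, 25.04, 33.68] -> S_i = -0.88 + 8.64*i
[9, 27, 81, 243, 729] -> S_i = 9*3^i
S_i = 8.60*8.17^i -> [8.6, 70.26, 574.04, 4689.91, 38316.57]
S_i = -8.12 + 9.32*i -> [-8.12, 1.2, 10.52, 19.84, 29.16]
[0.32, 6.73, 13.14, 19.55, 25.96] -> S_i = 0.32 + 6.41*i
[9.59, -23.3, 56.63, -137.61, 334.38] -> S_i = 9.59*(-2.43)^i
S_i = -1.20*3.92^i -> [-1.2, -4.7, -18.44, -72.28, -283.35]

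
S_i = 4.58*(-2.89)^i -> [4.58, -13.24, 38.25, -110.55, 319.49]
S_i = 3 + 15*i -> [3, 18, 33, 48, 63]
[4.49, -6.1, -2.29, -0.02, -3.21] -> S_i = Random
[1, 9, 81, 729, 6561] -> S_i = 1*9^i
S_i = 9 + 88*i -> [9, 97, 185, 273, 361]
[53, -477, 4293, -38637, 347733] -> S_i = 53*-9^i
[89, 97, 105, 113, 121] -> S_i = 89 + 8*i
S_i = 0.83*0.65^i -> [0.83, 0.54, 0.35, 0.23, 0.15]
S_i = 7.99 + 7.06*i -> [7.99, 15.05, 22.11, 29.17, 36.23]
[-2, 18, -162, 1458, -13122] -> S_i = -2*-9^i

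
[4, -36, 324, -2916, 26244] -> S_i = 4*-9^i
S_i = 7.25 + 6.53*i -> [7.25, 13.78, 20.31, 26.84, 33.37]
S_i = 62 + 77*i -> [62, 139, 216, 293, 370]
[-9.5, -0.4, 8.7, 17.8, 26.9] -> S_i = -9.50 + 9.10*i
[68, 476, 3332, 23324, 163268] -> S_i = 68*7^i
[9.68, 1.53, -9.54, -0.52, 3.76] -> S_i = Random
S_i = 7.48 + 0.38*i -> [7.48, 7.86, 8.24, 8.62, 9.0]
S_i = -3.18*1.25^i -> [-3.18, -3.98, -4.97, -6.21, -7.76]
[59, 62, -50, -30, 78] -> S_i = Random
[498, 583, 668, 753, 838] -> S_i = 498 + 85*i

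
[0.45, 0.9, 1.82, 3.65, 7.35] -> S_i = 0.45*2.01^i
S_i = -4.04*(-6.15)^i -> [-4.04, 24.85, -152.8, 939.74, -5779.39]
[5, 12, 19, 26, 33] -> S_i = 5 + 7*i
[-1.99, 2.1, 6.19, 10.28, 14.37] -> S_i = -1.99 + 4.09*i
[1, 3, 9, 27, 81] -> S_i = 1*3^i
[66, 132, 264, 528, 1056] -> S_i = 66*2^i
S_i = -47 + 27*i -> [-47, -20, 7, 34, 61]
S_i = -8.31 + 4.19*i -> [-8.31, -4.12, 0.07, 4.26, 8.45]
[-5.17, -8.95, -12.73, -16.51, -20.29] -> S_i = -5.17 + -3.78*i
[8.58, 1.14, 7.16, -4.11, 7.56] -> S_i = Random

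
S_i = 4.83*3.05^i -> [4.83, 14.73, 44.93, 137.04, 417.97]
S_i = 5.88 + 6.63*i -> [5.88, 12.51, 19.14, 25.77, 32.4]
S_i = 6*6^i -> [6, 36, 216, 1296, 7776]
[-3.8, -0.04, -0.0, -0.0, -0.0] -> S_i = -3.80*0.01^i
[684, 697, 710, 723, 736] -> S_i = 684 + 13*i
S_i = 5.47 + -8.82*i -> [5.47, -3.35, -12.17, -20.99, -29.81]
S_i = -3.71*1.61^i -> [-3.71, -5.97, -9.62, -15.48, -24.93]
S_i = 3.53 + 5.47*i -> [3.53, 9.0, 14.47, 19.94, 25.41]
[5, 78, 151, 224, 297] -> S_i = 5 + 73*i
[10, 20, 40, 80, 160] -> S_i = 10*2^i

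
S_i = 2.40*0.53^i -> [2.4, 1.27, 0.67, 0.36, 0.19]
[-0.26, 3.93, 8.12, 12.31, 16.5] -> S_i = -0.26 + 4.19*i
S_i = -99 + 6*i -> [-99, -93, -87, -81, -75]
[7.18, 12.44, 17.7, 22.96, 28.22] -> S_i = 7.18 + 5.26*i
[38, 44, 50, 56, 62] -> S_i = 38 + 6*i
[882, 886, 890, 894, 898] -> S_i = 882 + 4*i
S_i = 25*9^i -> [25, 225, 2025, 18225, 164025]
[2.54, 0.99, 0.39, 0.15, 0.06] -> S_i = 2.54*0.39^i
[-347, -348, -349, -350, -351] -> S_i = -347 + -1*i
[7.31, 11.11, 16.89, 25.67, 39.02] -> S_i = 7.31*1.52^i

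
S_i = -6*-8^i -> [-6, 48, -384, 3072, -24576]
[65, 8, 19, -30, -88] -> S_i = Random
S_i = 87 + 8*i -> [87, 95, 103, 111, 119]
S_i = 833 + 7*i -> [833, 840, 847, 854, 861]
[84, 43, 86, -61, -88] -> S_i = Random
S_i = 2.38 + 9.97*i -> [2.38, 12.35, 22.32, 32.29, 42.26]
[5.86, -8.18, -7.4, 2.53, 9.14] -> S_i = Random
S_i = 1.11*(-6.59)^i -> [1.11, -7.31, 48.21, -317.67, 2093.46]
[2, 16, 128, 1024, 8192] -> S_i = 2*8^i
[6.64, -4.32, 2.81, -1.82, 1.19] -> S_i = 6.64*(-0.65)^i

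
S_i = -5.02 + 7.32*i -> [-5.02, 2.3, 9.62, 16.94, 24.26]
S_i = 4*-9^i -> [4, -36, 324, -2916, 26244]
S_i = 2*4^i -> [2, 8, 32, 128, 512]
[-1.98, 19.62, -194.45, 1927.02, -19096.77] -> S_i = -1.98*(-9.91)^i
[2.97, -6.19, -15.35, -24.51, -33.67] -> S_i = 2.97 + -9.16*i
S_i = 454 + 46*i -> [454, 500, 546, 592, 638]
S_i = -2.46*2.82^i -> [-2.46, -6.94, -19.56, -55.17, -155.57]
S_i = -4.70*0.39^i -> [-4.7, -1.83, -0.71, -0.28, -0.11]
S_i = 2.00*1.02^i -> [2.0, 2.04, 2.08, 2.12, 2.16]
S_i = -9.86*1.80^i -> [-9.86, -17.75, -31.95, -57.5, -103.51]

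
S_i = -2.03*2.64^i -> [-2.03, -5.36, -14.15, -37.35, -98.61]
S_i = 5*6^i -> [5, 30, 180, 1080, 6480]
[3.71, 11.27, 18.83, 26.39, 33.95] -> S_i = 3.71 + 7.56*i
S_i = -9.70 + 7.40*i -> [-9.7, -2.3, 5.1, 12.5, 19.9]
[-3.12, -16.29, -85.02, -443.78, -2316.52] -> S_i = -3.12*5.22^i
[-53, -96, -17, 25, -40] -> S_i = Random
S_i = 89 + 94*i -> [89, 183, 277, 371, 465]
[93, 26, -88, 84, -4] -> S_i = Random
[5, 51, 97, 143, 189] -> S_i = 5 + 46*i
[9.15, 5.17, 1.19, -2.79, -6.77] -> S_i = 9.15 + -3.98*i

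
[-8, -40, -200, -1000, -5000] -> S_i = -8*5^i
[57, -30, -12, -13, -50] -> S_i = Random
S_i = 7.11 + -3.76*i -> [7.11, 3.35, -0.41, -4.17, -7.93]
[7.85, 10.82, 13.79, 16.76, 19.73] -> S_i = 7.85 + 2.97*i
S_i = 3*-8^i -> [3, -24, 192, -1536, 12288]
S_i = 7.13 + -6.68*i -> [7.13, 0.45, -6.23, -12.91, -19.59]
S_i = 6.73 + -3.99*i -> [6.73, 2.74, -1.25, -5.24, -9.23]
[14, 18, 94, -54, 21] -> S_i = Random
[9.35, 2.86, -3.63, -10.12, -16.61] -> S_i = 9.35 + -6.49*i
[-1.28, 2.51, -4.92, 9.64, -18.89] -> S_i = -1.28*(-1.96)^i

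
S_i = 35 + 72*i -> [35, 107, 179, 251, 323]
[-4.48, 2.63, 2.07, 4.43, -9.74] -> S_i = Random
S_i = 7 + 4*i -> [7, 11, 15, 19, 23]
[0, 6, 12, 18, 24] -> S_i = 0 + 6*i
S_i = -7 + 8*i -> [-7, 1, 9, 17, 25]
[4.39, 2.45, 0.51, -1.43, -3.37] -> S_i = 4.39 + -1.94*i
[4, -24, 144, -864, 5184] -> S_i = 4*-6^i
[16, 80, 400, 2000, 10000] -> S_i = 16*5^i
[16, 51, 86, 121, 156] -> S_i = 16 + 35*i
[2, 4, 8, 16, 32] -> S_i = 2*2^i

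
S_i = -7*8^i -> [-7, -56, -448, -3584, -28672]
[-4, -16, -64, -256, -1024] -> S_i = -4*4^i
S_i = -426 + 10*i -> [-426, -416, -406, -396, -386]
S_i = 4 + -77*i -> [4, -73, -150, -227, -304]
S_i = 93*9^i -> [93, 837, 7533, 67797, 610173]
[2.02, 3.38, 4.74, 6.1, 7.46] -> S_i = 2.02 + 1.36*i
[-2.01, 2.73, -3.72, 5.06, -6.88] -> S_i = -2.01*(-1.36)^i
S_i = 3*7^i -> [3, 21, 147, 1029, 7203]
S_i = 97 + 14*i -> [97, 111, 125, 139, 153]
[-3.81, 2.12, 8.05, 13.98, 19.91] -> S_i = -3.81 + 5.93*i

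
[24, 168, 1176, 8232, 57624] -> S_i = 24*7^i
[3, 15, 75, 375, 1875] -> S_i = 3*5^i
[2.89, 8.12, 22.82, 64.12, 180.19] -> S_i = 2.89*2.81^i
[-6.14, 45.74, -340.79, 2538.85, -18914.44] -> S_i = -6.14*(-7.45)^i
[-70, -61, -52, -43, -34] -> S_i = -70 + 9*i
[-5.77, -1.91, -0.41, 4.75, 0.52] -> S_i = Random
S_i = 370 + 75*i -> [370, 445, 520, 595, 670]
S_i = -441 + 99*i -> [-441, -342, -243, -144, -45]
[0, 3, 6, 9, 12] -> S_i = 0 + 3*i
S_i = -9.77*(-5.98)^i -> [-9.77, 58.42, -349.38, 2089.29, -12493.94]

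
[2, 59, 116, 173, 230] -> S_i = 2 + 57*i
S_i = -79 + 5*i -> [-79, -74, -69, -64, -59]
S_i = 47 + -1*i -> [47, 46, 45, 44, 43]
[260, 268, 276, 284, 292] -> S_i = 260 + 8*i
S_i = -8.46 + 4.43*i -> [-8.46, -4.03, 0.4, 4.83, 9.26]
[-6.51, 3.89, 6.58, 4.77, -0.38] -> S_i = Random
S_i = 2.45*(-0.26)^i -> [2.45, -0.64, 0.17, -0.04, 0.01]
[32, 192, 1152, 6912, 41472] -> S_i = 32*6^i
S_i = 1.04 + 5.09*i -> [1.04, 6.13, 11.22, 16.31, 21.4]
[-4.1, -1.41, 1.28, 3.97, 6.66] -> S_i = -4.10 + 2.69*i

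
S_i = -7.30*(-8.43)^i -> [-7.3, 61.54, -518.77, 4373.26, -36866.61]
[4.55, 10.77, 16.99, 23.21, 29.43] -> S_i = 4.55 + 6.22*i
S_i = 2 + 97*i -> [2, 99, 196, 293, 390]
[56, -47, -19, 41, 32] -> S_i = Random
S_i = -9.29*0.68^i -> [-9.29, -6.32, -4.3, -2.92, -1.99]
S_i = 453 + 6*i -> [453, 459, 465, 471, 477]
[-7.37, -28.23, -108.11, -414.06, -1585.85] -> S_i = -7.37*3.83^i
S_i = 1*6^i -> [1, 6, 36, 216, 1296]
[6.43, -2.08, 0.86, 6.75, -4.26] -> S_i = Random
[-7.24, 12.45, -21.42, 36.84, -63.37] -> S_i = -7.24*(-1.72)^i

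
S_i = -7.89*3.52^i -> [-7.89, -27.77, -97.76, -344.12, -1211.29]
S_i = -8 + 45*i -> [-8, 37, 82, 127, 172]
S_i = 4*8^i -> [4, 32, 256, 2048, 16384]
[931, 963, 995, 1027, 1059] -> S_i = 931 + 32*i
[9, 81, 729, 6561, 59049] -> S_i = 9*9^i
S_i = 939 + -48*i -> [939, 891, 843, 795, 747]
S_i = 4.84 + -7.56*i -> [4.84, -2.72, -10.28, -17.84, -25.4]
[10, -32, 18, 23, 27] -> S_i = Random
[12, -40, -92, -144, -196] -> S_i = 12 + -52*i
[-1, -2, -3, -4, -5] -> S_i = -1 + -1*i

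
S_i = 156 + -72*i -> [156, 84, 12, -60, -132]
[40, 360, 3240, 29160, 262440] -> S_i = 40*9^i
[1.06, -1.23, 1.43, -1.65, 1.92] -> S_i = 1.06*(-1.16)^i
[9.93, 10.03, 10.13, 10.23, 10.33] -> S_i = 9.93*1.01^i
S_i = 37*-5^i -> [37, -185, 925, -4625, 23125]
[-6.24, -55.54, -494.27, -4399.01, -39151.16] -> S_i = -6.24*8.90^i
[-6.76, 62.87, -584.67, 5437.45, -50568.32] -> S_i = -6.76*(-9.30)^i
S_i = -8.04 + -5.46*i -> [-8.04, -13.5, -18.96, -24.42, -29.88]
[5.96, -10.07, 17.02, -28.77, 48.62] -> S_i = 5.96*(-1.69)^i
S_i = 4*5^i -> [4, 20, 100, 500, 2500]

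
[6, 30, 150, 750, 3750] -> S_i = 6*5^i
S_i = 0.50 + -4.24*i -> [0.5, -3.74, -7.98, -12.22, -16.46]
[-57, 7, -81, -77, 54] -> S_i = Random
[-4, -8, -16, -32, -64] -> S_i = -4*2^i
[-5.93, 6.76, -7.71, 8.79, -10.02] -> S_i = -5.93*(-1.14)^i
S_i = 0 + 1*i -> [0, 1, 2, 3, 4]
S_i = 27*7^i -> [27, 189, 1323, 9261, 64827]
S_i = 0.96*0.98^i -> [0.96, 0.94, 0.92, 0.9, 0.89]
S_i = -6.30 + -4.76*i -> [-6.3, -11.06, -15.82, -20.58, -25.34]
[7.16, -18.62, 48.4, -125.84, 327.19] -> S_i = 7.16*(-2.60)^i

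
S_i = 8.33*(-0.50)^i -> [8.33, -4.16, 2.08, -1.04, 0.52]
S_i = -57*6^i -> [-57, -342, -2052, -12312, -73872]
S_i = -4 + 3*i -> [-4, -1, 2, 5, 8]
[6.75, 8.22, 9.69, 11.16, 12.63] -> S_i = 6.75 + 1.47*i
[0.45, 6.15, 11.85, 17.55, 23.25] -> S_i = 0.45 + 5.70*i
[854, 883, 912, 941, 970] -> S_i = 854 + 29*i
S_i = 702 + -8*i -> [702, 694, 686, 678, 670]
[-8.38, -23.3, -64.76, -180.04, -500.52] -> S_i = -8.38*2.78^i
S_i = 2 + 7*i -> [2, 9, 16, 23, 30]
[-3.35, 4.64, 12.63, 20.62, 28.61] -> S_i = -3.35 + 7.99*i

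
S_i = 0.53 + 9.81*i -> [0.53, 10.34, 20.15, 29.96, 39.77]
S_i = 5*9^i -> [5, 45, 405, 3645, 32805]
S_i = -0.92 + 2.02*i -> [-0.92, 1.1, 3.12, 5.14, 7.16]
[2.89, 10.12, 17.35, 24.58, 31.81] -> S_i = 2.89 + 7.23*i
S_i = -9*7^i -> [-9, -63, -441, -3087, -21609]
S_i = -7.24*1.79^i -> [-7.24, -12.96, -23.2, -41.52, -74.33]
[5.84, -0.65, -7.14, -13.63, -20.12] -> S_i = 5.84 + -6.49*i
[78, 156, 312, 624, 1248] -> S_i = 78*2^i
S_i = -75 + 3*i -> [-75, -72, -69, -66, -63]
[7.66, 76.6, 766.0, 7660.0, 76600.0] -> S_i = 7.66*10.00^i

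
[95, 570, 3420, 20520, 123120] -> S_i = 95*6^i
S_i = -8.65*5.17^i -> [-8.65, -44.72, -231.2, -1195.33, -6179.85]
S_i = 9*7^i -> [9, 63, 441, 3087, 21609]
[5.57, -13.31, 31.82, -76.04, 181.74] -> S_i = 5.57*(-2.39)^i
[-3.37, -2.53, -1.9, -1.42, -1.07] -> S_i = -3.37*0.75^i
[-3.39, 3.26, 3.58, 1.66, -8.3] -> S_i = Random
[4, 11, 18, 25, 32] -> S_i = 4 + 7*i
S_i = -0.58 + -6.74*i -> [-0.58, -7.32, -14.06, -20.8, -27.54]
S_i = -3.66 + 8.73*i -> [-3.66, 5.07, 13.8, 22.53, 31.26]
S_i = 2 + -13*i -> [2, -11, -24, -37, -50]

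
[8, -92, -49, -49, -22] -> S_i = Random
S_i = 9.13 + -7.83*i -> [9.13, 1.3, -6.53, -14.36, -22.19]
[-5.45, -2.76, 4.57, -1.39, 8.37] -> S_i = Random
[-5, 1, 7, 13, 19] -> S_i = -5 + 6*i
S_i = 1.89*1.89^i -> [1.89, 3.57, 6.75, 12.76, 24.12]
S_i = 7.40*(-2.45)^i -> [7.4, -18.13, 44.42, -108.83, 266.62]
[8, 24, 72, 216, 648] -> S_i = 8*3^i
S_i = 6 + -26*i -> [6, -20, -46, -72, -98]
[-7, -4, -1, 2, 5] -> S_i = -7 + 3*i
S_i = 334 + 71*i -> [334, 405, 476, 547, 618]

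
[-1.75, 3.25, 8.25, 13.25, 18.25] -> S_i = -1.75 + 5.00*i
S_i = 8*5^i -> [8, 40, 200, 1000, 5000]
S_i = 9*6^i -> [9, 54, 324, 1944, 11664]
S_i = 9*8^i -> [9, 72, 576, 4608, 36864]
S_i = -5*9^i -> [-5, -45, -405, -3645, -32805]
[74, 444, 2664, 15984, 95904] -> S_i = 74*6^i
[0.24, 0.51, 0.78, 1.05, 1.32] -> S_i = 0.24 + 0.27*i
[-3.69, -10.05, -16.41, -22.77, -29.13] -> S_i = -3.69 + -6.36*i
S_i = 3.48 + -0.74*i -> [3.48, 2.74, 2.0, 1.26, 0.52]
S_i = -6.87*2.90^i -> [-6.87, -19.92, -57.78, -167.55, -485.9]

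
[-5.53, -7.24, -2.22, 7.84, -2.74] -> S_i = Random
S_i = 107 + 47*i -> [107, 154, 201, 248, 295]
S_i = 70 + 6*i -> [70, 76, 82, 88, 94]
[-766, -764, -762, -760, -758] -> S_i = -766 + 2*i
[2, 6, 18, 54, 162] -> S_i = 2*3^i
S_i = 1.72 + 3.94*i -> [1.72, 5.66, 9.6, 13.54, 17.48]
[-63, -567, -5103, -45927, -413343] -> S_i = -63*9^i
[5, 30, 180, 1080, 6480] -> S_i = 5*6^i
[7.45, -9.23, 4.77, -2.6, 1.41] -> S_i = Random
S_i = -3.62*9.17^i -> [-3.62, -33.2, -304.4, -2791.36, -25596.81]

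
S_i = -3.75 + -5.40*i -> [-3.75, -9.15, -14.55, -19.95, -25.35]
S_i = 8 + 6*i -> [8, 14, 20, 26, 32]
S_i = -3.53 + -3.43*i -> [-3.53, -6.96, -10.39, -13.82, -17.25]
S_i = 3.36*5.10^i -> [3.36, 17.14, 87.39, 445.71, 2273.11]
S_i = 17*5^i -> [17, 85, 425, 2125, 10625]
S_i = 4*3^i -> [4, 12, 36, 108, 324]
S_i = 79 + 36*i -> [79, 115, 151, 187, 223]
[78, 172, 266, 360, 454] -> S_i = 78 + 94*i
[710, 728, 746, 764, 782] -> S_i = 710 + 18*i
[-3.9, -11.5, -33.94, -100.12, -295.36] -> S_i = -3.90*2.95^i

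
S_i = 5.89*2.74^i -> [5.89, 16.14, 44.22, 121.16, 331.98]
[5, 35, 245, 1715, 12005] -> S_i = 5*7^i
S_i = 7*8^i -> [7, 56, 448, 3584, 28672]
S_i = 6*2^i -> [6, 12, 24, 48, 96]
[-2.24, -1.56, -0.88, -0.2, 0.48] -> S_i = -2.24 + 0.68*i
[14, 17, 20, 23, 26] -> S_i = 14 + 3*i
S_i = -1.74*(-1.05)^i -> [-1.74, 1.83, -1.92, 2.01, -2.11]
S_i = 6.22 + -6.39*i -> [6.22, -0.17, -6.56, -12.95, -19.34]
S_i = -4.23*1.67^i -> [-4.23, -7.06, -11.8, -19.7, -32.9]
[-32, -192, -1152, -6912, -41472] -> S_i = -32*6^i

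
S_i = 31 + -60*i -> [31, -29, -89, -149, -209]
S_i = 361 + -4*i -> [361, 357, 353, 349, 345]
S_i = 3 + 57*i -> [3, 60, 117, 174, 231]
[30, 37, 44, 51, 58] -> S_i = 30 + 7*i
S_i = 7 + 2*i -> [7, 9, 11, 13, 15]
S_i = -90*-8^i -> [-90, 720, -5760, 46080, -368640]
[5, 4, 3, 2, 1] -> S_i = 5 + -1*i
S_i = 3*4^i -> [3, 12, 48, 192, 768]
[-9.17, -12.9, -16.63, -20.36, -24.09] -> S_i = -9.17 + -3.73*i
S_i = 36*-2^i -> [36, -72, 144, -288, 576]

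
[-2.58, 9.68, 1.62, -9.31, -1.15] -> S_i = Random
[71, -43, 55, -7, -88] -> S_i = Random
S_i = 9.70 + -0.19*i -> [9.7, 9.51, 9.32, 9.13, 8.94]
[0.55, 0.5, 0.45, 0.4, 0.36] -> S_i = 0.55*0.90^i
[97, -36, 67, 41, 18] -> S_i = Random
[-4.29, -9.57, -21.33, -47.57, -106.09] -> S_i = -4.29*2.23^i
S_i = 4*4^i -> [4, 16, 64, 256, 1024]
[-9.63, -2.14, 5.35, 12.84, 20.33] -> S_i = -9.63 + 7.49*i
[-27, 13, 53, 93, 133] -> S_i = -27 + 40*i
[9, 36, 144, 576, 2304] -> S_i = 9*4^i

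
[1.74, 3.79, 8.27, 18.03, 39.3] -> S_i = 1.74*2.18^i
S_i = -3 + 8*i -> [-3, 5, 13, 21, 29]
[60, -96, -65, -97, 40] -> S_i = Random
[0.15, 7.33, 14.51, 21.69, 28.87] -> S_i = 0.15 + 7.18*i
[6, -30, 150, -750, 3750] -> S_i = 6*-5^i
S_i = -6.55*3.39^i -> [-6.55, -22.2, -75.27, -255.18, -865.05]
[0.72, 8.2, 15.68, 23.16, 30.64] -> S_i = 0.72 + 7.48*i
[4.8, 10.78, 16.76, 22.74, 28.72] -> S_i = 4.80 + 5.98*i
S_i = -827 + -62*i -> [-827, -889, -951, -1013, -1075]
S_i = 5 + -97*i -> [5, -92, -189, -286, -383]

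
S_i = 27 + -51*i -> [27, -24, -75, -126, -177]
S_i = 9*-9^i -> [9, -81, 729, -6561, 59049]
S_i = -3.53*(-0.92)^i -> [-3.53, 3.25, -2.99, 2.75, -2.53]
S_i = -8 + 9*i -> [-8, 1, 10, 19, 28]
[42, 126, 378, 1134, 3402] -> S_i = 42*3^i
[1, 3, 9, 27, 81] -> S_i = 1*3^i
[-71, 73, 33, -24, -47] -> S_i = Random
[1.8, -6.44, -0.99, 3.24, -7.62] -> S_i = Random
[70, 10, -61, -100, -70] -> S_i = Random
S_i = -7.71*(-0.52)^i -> [-7.71, 4.01, -2.08, 1.08, -0.56]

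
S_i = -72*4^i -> [-72, -288, -1152, -4608, -18432]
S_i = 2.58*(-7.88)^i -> [2.58, -20.33, 160.2, -1262.4, 9947.74]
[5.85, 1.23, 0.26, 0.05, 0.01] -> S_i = 5.85*0.21^i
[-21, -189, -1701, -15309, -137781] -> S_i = -21*9^i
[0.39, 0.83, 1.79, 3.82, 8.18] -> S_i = 0.39*2.14^i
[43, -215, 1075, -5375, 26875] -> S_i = 43*-5^i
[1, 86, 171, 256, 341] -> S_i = 1 + 85*i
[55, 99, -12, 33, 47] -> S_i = Random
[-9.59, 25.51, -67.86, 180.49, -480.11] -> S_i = -9.59*(-2.66)^i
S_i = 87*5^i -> [87, 435, 2175, 10875, 54375]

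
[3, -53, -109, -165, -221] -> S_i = 3 + -56*i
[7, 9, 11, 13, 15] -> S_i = 7 + 2*i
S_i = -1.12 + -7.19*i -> [-1.12, -8.31, -15.5, -22.69, -29.88]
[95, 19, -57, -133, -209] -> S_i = 95 + -76*i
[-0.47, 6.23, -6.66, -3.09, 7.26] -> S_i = Random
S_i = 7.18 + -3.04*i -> [7.18, 4.14, 1.1, -1.94, -4.98]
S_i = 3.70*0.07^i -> [3.7, 0.26, 0.02, 0.0, 0.0]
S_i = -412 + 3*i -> [-412, -409, -406, -403, -400]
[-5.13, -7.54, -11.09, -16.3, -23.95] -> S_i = -5.13*1.47^i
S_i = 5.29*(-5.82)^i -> [5.29, -30.79, 179.18, -1042.86, 6069.43]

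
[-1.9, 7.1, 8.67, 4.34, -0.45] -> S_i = Random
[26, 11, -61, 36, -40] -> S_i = Random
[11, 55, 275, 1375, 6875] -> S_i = 11*5^i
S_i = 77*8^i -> [77, 616, 4928, 39424, 315392]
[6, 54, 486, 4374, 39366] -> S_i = 6*9^i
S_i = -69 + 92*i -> [-69, 23, 115, 207, 299]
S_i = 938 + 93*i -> [938, 1031, 1124, 1217, 1310]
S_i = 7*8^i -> [7, 56, 448, 3584, 28672]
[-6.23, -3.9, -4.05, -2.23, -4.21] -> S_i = Random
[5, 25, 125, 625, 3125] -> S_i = 5*5^i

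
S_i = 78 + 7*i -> [78, 85, 92, 99, 106]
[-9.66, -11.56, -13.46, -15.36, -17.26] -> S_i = -9.66 + -1.90*i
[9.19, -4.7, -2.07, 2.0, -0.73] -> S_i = Random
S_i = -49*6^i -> [-49, -294, -1764, -10584, -63504]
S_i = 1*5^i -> [1, 5, 25, 125, 625]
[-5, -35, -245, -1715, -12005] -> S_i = -5*7^i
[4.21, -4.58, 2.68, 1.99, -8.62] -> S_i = Random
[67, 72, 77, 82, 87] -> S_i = 67 + 5*i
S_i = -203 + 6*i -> [-203, -197, -191, -185, -179]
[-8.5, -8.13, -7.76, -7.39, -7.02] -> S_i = -8.50 + 0.37*i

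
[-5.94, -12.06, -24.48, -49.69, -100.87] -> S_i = -5.94*2.03^i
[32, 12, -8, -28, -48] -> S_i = 32 + -20*i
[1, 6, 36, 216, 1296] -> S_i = 1*6^i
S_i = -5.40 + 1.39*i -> [-5.4, -4.01, -2.62, -1.23, 0.16]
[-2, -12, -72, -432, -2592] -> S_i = -2*6^i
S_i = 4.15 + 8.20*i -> [4.15, 12.35, 20.55, 28.75, 36.95]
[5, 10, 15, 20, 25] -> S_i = 5 + 5*i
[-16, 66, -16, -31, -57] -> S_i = Random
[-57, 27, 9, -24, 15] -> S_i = Random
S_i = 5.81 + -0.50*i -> [5.81, 5.31, 4.81, 4.31, 3.81]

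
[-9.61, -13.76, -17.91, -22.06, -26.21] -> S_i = -9.61 + -4.15*i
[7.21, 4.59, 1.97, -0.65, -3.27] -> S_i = 7.21 + -2.62*i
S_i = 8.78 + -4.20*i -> [8.78, 4.58, 0.38, -3.82, -8.02]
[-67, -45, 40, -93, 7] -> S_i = Random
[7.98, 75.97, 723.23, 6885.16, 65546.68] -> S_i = 7.98*9.52^i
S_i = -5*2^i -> [-5, -10, -20, -40, -80]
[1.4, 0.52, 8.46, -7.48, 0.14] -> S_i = Random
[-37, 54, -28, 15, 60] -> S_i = Random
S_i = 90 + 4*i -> [90, 94, 98, 102, 106]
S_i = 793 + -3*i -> [793, 790, 787, 784, 781]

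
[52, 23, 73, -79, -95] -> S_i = Random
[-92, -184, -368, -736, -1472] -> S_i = -92*2^i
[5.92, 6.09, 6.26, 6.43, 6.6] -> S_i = 5.92 + 0.17*i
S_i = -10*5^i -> [-10, -50, -250, -1250, -6250]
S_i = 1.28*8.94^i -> [1.28, 11.44, 102.3, 914.58, 8176.36]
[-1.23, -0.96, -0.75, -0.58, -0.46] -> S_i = -1.23*0.78^i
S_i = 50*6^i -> [50, 300, 1800, 10800, 64800]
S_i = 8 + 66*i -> [8, 74, 140, 206, 272]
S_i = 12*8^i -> [12, 96, 768, 6144, 49152]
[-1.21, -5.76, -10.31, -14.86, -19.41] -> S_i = -1.21 + -4.55*i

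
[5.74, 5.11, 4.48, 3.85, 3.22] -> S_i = 5.74 + -0.63*i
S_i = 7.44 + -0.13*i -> [7.44, 7.31, 7.18, 7.05, 6.92]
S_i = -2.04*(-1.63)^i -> [-2.04, 3.33, -5.42, 8.83, -14.4]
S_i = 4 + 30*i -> [4, 34, 64, 94, 124]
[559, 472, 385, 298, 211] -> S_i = 559 + -87*i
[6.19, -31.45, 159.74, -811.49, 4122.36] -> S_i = 6.19*(-5.08)^i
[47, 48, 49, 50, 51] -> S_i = 47 + 1*i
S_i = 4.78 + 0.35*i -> [4.78, 5.13, 5.48, 5.83, 6.18]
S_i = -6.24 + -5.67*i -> [-6.24, -11.91, -17.58, -23.25, -28.92]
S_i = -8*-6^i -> [-8, 48, -288, 1728, -10368]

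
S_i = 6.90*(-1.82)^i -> [6.9, -12.56, 22.86, -41.6, 75.71]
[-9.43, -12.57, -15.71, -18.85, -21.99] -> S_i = -9.43 + -3.14*i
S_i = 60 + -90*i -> [60, -30, -120, -210, -300]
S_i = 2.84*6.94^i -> [2.84, 19.71, 136.78, 949.29, 6588.04]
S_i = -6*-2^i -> [-6, 12, -24, 48, -96]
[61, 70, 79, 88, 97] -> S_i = 61 + 9*i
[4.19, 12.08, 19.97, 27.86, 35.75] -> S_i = 4.19 + 7.89*i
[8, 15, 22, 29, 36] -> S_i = 8 + 7*i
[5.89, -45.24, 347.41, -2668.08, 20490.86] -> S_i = 5.89*(-7.68)^i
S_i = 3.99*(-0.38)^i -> [3.99, -1.52, 0.58, -0.22, 0.08]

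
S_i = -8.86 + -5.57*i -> [-8.86, -14.43, -20.0, -25.57, -31.14]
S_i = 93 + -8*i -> [93, 85, 77, 69, 61]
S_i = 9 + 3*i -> [9, 12, 15, 18, 21]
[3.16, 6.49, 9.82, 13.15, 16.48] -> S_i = 3.16 + 3.33*i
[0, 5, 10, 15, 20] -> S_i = 0 + 5*i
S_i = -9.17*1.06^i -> [-9.17, -9.72, -10.3, -10.92, -11.58]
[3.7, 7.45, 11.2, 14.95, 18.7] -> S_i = 3.70 + 3.75*i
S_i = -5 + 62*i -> [-5, 57, 119, 181, 243]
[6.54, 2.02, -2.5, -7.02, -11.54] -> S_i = 6.54 + -4.52*i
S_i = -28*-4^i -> [-28, 112, -448, 1792, -7168]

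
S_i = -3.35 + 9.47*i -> [-3.35, 6.12, 15.59, 25.06, 34.53]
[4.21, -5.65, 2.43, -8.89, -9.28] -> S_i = Random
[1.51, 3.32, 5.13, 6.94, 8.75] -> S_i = 1.51 + 1.81*i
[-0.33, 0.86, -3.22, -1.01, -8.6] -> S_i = Random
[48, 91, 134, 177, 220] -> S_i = 48 + 43*i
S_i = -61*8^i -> [-61, -488, -3904, -31232, -249856]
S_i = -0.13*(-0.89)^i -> [-0.13, 0.12, -0.1, 0.09, -0.08]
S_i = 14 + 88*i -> [14, 102, 190, 278, 366]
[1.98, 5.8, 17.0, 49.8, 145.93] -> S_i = 1.98*2.93^i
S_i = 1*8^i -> [1, 8, 64, 512, 4096]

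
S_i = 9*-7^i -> [9, -63, 441, -3087, 21609]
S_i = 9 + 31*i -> [9, 40, 71, 102, 133]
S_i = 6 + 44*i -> [6, 50, 94, 138, 182]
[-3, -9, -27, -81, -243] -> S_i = -3*3^i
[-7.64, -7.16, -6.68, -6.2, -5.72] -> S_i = -7.64 + 0.48*i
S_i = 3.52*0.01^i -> [3.52, 0.04, 0.0, 0.0, 0.0]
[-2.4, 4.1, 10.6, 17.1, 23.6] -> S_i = -2.40 + 6.50*i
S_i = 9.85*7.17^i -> [9.85, 70.62, 506.38, 3630.73, 26032.32]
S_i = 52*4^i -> [52, 208, 832, 3328, 13312]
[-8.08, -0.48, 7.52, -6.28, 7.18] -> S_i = Random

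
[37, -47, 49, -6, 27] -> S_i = Random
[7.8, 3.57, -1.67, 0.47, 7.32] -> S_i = Random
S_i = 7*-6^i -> [7, -42, 252, -1512, 9072]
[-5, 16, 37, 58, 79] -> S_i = -5 + 21*i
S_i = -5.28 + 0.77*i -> [-5.28, -4.51, -3.74, -2.97, -2.2]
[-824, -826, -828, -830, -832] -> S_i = -824 + -2*i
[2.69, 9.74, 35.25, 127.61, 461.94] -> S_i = 2.69*3.62^i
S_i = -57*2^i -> [-57, -114, -228, -456, -912]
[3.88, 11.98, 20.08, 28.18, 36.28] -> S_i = 3.88 + 8.10*i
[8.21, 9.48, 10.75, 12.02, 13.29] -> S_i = 8.21 + 1.27*i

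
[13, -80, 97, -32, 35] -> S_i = Random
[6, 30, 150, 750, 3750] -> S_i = 6*5^i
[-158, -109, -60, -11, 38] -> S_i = -158 + 49*i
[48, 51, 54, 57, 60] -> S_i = 48 + 3*i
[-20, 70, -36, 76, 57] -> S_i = Random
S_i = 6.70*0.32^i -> [6.7, 2.14, 0.69, 0.22, 0.07]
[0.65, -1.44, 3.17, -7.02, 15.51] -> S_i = 0.65*(-2.21)^i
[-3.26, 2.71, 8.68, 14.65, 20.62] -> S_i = -3.26 + 5.97*i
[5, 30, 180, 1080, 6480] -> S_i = 5*6^i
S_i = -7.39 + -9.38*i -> [-7.39, -16.77, -26.15, -35.53, -44.91]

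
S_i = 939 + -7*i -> [939, 932, 925, 918, 911]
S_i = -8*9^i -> [-8, -72, -648, -5832, -52488]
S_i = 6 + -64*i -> [6, -58, -122, -186, -250]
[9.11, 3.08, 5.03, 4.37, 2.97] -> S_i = Random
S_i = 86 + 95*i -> [86, 181, 276, 371, 466]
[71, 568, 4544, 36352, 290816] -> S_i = 71*8^i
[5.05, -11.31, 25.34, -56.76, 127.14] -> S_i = 5.05*(-2.24)^i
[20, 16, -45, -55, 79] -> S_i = Random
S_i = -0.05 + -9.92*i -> [-0.05, -9.97, -19.89, -29.81, -39.73]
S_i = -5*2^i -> [-5, -10, -20, -40, -80]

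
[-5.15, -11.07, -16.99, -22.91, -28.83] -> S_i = -5.15 + -5.92*i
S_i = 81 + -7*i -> [81, 74, 67, 60, 53]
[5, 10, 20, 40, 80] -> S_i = 5*2^i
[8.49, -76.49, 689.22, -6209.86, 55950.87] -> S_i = 8.49*(-9.01)^i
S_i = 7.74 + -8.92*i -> [7.74, -1.18, -10.1, -19.02, -27.94]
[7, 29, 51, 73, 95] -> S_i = 7 + 22*i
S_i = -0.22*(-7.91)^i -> [-0.22, 1.74, -13.76, 108.88, -861.25]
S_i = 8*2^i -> [8, 16, 32, 64, 128]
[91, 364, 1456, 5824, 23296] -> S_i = 91*4^i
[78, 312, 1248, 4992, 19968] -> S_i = 78*4^i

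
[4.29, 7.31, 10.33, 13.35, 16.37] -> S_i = 4.29 + 3.02*i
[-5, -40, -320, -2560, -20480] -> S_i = -5*8^i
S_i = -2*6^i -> [-2, -12, -72, -432, -2592]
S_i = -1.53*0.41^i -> [-1.53, -0.63, -0.26, -0.11, -0.04]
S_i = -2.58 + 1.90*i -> [-2.58, -0.68, 1.22, 3.12, 5.02]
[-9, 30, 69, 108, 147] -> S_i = -9 + 39*i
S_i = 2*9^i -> [2, 18, 162, 1458, 13122]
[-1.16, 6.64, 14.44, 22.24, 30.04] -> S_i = -1.16 + 7.80*i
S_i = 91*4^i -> [91, 364, 1456, 5824, 23296]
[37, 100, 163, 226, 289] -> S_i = 37 + 63*i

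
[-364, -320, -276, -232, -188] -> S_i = -364 + 44*i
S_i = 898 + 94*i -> [898, 992, 1086, 1180, 1274]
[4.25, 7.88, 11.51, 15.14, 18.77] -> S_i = 4.25 + 3.63*i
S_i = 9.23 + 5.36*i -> [9.23, 14.59, 19.95, 25.31, 30.67]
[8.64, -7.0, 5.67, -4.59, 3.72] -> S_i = 8.64*(-0.81)^i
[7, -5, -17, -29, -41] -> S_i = 7 + -12*i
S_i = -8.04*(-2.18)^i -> [-8.04, 17.53, -38.21, 83.3, -181.59]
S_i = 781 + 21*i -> [781, 802, 823, 844, 865]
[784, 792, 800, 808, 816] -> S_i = 784 + 8*i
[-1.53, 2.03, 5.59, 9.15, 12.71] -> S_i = -1.53 + 3.56*i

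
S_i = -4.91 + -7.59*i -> [-4.91, -12.5, -20.09, -27.68, -35.27]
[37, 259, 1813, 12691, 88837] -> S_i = 37*7^i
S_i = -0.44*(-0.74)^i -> [-0.44, 0.33, -0.24, 0.18, -0.13]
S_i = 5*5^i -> [5, 25, 125, 625, 3125]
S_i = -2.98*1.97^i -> [-2.98, -5.87, -11.57, -22.78, -44.88]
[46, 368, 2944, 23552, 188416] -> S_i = 46*8^i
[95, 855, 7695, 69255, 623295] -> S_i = 95*9^i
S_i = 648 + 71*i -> [648, 719, 790, 861, 932]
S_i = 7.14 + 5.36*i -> [7.14, 12.5, 17.86, 23.22, 28.58]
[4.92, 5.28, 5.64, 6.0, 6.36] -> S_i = 4.92 + 0.36*i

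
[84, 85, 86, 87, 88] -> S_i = 84 + 1*i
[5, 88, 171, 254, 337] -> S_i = 5 + 83*i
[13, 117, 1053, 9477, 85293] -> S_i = 13*9^i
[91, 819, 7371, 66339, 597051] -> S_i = 91*9^i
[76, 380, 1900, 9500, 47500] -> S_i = 76*5^i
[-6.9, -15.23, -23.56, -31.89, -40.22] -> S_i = -6.90 + -8.33*i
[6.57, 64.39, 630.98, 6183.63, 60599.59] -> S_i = 6.57*9.80^i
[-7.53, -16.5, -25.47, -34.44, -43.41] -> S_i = -7.53 + -8.97*i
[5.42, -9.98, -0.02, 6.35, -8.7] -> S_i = Random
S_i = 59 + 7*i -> [59, 66, 73, 80, 87]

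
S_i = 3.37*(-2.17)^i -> [3.37, -7.31, 15.87, -34.44, 74.73]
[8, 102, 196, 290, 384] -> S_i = 8 + 94*i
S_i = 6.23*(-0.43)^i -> [6.23, -2.68, 1.15, -0.5, 0.21]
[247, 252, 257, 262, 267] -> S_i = 247 + 5*i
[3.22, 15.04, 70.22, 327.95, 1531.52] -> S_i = 3.22*4.67^i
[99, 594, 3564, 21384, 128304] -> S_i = 99*6^i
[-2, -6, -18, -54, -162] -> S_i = -2*3^i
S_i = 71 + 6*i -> [71, 77, 83, 89, 95]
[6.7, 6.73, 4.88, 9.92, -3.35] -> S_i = Random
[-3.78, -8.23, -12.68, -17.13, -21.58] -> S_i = -3.78 + -4.45*i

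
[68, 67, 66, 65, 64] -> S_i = 68 + -1*i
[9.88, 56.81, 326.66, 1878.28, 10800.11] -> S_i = 9.88*5.75^i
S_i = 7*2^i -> [7, 14, 28, 56, 112]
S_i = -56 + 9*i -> [-56, -47, -38, -29, -20]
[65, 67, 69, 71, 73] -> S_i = 65 + 2*i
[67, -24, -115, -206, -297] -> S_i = 67 + -91*i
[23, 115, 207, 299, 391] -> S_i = 23 + 92*i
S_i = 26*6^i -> [26, 156, 936, 5616, 33696]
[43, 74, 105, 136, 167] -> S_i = 43 + 31*i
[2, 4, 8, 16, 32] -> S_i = 2*2^i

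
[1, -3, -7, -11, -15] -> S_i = 1 + -4*i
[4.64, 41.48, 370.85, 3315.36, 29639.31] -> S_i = 4.64*8.94^i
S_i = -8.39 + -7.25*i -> [-8.39, -15.64, -22.89, -30.14, -37.39]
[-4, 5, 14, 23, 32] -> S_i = -4 + 9*i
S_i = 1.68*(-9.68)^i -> [1.68, -16.26, 157.42, -1523.83, 14750.63]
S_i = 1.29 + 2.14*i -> [1.29, 3.43, 5.57, 7.71, 9.85]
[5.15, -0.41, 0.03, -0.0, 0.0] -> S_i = 5.15*(-0.08)^i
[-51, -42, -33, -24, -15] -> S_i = -51 + 9*i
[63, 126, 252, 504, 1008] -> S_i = 63*2^i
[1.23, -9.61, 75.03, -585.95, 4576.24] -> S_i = 1.23*(-7.81)^i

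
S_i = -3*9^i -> [-3, -27, -243, -2187, -19683]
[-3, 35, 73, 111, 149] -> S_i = -3 + 38*i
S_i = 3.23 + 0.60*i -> [3.23, 3.83, 4.43, 5.03, 5.63]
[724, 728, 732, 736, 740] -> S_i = 724 + 4*i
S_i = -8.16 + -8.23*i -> [-8.16, -16.39, -24.62, -32.85, -41.08]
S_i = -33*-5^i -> [-33, 165, -825, 4125, -20625]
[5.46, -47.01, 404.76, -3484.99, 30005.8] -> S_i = 5.46*(-8.61)^i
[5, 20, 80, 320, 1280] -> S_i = 5*4^i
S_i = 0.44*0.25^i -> [0.44, 0.11, 0.03, 0.01, 0.0]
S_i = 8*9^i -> [8, 72, 648, 5832, 52488]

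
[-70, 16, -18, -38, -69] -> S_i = Random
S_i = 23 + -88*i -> [23, -65, -153, -241, -329]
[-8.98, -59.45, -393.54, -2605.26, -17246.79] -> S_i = -8.98*6.62^i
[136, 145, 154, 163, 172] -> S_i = 136 + 9*i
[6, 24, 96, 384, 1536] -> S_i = 6*4^i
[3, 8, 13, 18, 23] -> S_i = 3 + 5*i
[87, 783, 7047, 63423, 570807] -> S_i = 87*9^i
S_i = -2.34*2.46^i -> [-2.34, -5.76, -14.16, -34.84, -85.7]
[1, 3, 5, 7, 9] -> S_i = 1 + 2*i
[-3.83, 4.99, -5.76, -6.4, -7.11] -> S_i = Random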